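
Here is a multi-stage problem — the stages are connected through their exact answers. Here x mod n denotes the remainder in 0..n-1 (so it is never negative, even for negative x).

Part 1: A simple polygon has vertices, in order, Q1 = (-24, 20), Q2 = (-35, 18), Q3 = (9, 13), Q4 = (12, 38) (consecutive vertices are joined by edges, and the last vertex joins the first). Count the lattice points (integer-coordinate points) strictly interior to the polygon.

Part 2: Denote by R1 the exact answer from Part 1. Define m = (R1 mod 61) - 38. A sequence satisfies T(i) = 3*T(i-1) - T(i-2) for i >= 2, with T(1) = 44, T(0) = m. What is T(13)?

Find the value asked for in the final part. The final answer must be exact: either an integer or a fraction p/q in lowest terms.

4413932

Part 1: cross terms: (-24*18 - -35*20)=268, (-35*13 - 9*18)=-617, (9*38 - 12*13)=186, (12*20 - -24*38)=1152; twice the area = |989| = 989; area = 989/2; boundary points = 1 + 1 + 1 + 18 = 21; strictly interior points = area - boundary/2 + 1 = 485; answer 485
Part 2: R1 = 485; m = 20; T(2) = 3*(44) - 1*(20) = 112; iterating: T(2)=112, T(3)=292, T(4)=764, T(5)=2000, T(6)=5236, T(7)=13708, T(8)=35888, T(9)=93956, T(10)=245980, T(11)=643984, T(12)=1685972, T(13)=4413932; answer 4413932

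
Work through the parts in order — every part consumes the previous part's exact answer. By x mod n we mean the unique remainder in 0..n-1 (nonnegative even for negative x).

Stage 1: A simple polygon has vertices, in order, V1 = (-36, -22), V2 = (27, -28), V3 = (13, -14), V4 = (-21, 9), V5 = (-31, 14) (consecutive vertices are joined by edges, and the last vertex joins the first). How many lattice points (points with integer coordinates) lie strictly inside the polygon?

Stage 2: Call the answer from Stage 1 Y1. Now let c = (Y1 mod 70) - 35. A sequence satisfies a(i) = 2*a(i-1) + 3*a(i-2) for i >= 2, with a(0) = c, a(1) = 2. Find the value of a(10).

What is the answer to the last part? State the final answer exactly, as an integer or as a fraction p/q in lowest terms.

-191921

Stage 1: cross terms: (-36*-28 - 27*-22)=1602, (27*-14 - 13*-28)=-14, (13*9 - -21*-14)=-177, (-21*14 - -31*9)=-15, (-31*-22 - -36*14)=1186; twice the area = |2582| = 2582; area = 1291; boundary points = 3 + 14 + 1 + 5 + 1 = 24; strictly interior points = area - boundary/2 + 1 = 1280; answer 1280
Stage 2: Y1 = 1280; c = -15; a(2) = 2*(2) + 3*(-15) = -41; iterating: a(2)=-41, a(3)=-76, a(4)=-275, a(5)=-778, a(6)=-2381, a(7)=-7096, a(8)=-21335, a(9)=-63958, a(10)=-191921; answer -191921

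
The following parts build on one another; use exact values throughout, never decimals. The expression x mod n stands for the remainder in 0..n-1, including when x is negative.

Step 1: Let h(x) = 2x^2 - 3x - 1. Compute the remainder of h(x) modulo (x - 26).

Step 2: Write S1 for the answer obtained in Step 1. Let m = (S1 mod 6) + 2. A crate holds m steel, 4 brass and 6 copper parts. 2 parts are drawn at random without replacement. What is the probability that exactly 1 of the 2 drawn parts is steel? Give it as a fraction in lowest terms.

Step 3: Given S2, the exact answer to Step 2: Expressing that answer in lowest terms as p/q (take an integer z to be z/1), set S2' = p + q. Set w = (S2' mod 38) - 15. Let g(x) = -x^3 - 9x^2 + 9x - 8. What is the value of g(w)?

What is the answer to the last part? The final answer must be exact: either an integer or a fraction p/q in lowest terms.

-89

Step 1: remainder = value at the root: 2*(26)^2 - 3*(26)^1 - 1 = (1352) + (-78) + (-1) = 1273; answer 1273
Step 2: S1 = 1273; m = 3; total draws C(13,2) = 78; favorable C(3,1)*C(10,1) = 30; P = 5/13; answer 5/13
Step 3: S2 = 5/13; threaded value p + q = 18; w = 3; -1*(3)^3 - 9*(3)^2 + 9*(3)^1 - 8 = (-27) + (-81) + (27) + (-8) = -89; answer -89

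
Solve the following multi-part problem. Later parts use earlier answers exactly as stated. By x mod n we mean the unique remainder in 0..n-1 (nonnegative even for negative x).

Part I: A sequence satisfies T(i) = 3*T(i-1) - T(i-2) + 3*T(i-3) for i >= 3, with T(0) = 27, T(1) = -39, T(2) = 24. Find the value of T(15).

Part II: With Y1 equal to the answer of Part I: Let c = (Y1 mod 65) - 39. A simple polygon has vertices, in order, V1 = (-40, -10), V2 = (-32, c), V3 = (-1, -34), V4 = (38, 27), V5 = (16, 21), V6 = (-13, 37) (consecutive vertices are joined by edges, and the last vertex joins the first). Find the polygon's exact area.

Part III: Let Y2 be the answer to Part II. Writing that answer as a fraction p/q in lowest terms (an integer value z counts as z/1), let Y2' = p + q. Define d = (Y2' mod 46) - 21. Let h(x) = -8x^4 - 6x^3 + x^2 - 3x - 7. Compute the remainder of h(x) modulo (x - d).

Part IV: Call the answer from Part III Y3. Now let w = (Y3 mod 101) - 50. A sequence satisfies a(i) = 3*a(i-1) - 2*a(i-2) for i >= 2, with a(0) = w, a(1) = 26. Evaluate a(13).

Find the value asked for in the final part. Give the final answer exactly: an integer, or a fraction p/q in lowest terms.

Part I: T(3) = 3*(24) - 1*(-39) + 3*(27) = 192; iterating: T(3)=192, T(4)=435, T(5)=1185, T(6)=3696, T(7)=11208, T(8)=33483, T(9)=100329, T(10)=301128, T(11)=903504, T(12)=2710371, T(13)=8130993, T(14)=24393120, T(15)=73179480; answer 73179480
Part II: Y1 = 73179480; c = -29; cross terms: (-40*-29 - -32*-10)=840, (-32*-34 - -1*-29)=1059, (-1*27 - 38*-34)=1265, (38*21 - 16*27)=366, (16*37 - -13*21)=865, (-13*-10 - -40*37)=1610; twice the area = |6005| = 6005; area = 6005/2; answer 6005/2
Part III: Y2 = 6005/2; threaded value p + q = 6007; d = 6; remainder = value at the root: -8*(6)^4 - 6*(6)^3 + 1*(6)^2 - 3*(6)^1 - 7 = (-10368) + (-1296) + (36) + (-18) + (-7) = -11653; answer -11653
Part IV: Y3 = -11653; w = 13; a(2) = 3*(26) - 2*(13) = 52; iterating: a(2)=52, a(3)=104, a(4)=208, a(5)=416, a(6)=832, a(7)=1664, a(8)=3328, a(9)=6656, a(10)=13312, a(11)=26624, a(12)=53248, a(13)=106496; answer 106496

106496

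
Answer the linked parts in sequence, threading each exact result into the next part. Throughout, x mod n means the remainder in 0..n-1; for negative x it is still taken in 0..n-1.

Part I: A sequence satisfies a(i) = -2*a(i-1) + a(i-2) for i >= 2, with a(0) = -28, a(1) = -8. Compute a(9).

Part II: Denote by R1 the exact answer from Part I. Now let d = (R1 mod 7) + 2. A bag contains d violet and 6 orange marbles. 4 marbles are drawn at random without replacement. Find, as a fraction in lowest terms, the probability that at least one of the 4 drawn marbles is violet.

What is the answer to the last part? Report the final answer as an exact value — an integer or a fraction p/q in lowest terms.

Part I: a(2) = -2*(-8) + 1*(-28) = -12; iterating: a(2)=-12, a(3)=16, a(4)=-44, a(5)=104, a(6)=-252, a(7)=608, a(8)=-1468, a(9)=3544; answer 3544
Part II: R1 = 3544; d = 4; total draws C(10,4) = 210; complement C(6,4) = 15; favorable 210 - 15 = 195; P = 13/14; answer 13/14

13/14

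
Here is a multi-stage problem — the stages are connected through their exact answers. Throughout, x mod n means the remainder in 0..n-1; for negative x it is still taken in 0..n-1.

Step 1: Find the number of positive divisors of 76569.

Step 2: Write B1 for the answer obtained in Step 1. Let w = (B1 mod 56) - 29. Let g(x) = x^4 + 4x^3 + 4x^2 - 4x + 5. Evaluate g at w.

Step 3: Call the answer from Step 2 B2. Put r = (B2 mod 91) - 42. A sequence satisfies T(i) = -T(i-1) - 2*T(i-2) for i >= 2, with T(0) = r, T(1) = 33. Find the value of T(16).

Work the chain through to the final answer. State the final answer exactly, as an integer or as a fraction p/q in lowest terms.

Step 1: 76569 = 3 * 25523; number of divisors = (1+1) * (1+1) = 4; answer 4
Step 2: B1 = 4; w = -25; 1*(-25)^4 + 4*(-25)^3 + 4*(-25)^2 - 4*(-25)^1 + 5 = (390625) + (-62500) + (2500) + (100) + (5) = 330730; answer 330730
Step 3: B2 = 330730; r = -6; T(2) = -1*(33) - 2*(-6) = -21; iterating: T(2)=-21, T(3)=-45, T(4)=87, T(5)=3, T(6)=-177, T(7)=171, T(8)=183, T(9)=-525, T(10)=159, T(11)=891, T(12)=-1209, T(13)=-573, T(14)=2991, T(15)=-1845, T(16)=-4137; answer -4137

-4137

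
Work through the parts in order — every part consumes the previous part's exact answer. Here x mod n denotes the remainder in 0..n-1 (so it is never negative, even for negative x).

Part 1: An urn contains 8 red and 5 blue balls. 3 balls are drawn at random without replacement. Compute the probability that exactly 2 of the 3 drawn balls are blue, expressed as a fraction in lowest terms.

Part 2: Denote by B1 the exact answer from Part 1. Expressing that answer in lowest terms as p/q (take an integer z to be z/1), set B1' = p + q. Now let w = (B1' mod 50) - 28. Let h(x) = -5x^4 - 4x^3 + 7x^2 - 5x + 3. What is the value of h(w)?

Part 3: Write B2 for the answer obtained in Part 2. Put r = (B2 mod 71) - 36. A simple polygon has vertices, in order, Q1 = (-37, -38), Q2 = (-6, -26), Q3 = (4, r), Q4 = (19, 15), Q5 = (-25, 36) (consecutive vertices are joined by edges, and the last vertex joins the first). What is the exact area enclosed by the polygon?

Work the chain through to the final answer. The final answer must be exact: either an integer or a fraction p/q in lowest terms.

2482

Part 1: total draws C(13,3) = 286; favorable C(5,2)*C(8,1) = 80; P = 40/143; answer 40/143
Part 2: B1 = 40/143; threaded value p + q = 183; w = 5; -5*(5)^4 - 4*(5)^3 + 7*(5)^2 - 5*(5)^1 + 3 = (-3125) + (-500) + (175) + (-25) + (3) = -3472; answer -3472
Part 3: B2 = -3472; r = -29; cross terms: (-37*-26 - -6*-38)=734, (-6*-29 - 4*-26)=278, (4*15 - 19*-29)=611, (19*36 - -25*15)=1059, (-25*-38 - -37*36)=2282; twice the area = |4964| = 4964; area = 2482; answer 2482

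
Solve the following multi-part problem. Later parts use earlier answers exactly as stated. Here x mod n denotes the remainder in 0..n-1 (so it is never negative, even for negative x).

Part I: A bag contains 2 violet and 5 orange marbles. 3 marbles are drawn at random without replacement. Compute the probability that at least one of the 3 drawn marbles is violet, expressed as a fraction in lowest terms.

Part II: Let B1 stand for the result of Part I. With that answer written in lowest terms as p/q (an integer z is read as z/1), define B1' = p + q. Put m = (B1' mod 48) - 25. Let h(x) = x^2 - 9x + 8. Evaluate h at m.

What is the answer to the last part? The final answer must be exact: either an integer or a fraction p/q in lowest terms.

294

Part I: total draws C(7,3) = 35; complement C(5,3) = 10; favorable 35 - 10 = 25; P = 5/7; answer 5/7
Part II: B1 = 5/7; threaded value p + q = 12; m = -13; 1*(-13)^2 - 9*(-13)^1 + 8 = (169) + (117) + (8) = 294; answer 294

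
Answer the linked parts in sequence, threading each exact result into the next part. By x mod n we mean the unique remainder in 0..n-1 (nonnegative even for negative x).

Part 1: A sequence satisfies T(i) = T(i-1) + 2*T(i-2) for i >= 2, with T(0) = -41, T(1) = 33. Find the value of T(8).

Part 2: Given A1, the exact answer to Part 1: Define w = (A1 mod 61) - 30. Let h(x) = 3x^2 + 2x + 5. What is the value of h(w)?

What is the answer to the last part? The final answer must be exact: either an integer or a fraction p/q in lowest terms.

Part 1: T(2) = 1*(33) + 2*(-41) = -49; iterating: T(2)=-49, T(3)=17, T(4)=-81, T(5)=-47, T(6)=-209, T(7)=-303, T(8)=-721; answer -721
Part 2: A1 = -721; w = -19; 3*(-19)^2 + 2*(-19)^1 + 5 = (1083) + (-38) + (5) = 1050; answer 1050

1050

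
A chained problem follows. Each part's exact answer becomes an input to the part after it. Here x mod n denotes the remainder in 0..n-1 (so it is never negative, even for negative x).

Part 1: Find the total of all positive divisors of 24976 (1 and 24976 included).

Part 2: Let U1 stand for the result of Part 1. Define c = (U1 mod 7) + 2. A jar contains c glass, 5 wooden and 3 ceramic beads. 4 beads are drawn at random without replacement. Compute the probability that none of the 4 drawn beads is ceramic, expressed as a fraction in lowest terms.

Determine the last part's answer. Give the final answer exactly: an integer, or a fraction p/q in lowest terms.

1/6

Part 1: 24976 = 2^4 * 7 * 223; sigma = (1 + 2 + 4 + 8 + 16) * (1 + 7) * (1 + 223) = 31 * 8 * 224 = 55552; answer 55552
Part 2: U1 = 55552; c = 2; total draws C(10,4) = 210; favorable C(7,4) = 35; P = 1/6; answer 1/6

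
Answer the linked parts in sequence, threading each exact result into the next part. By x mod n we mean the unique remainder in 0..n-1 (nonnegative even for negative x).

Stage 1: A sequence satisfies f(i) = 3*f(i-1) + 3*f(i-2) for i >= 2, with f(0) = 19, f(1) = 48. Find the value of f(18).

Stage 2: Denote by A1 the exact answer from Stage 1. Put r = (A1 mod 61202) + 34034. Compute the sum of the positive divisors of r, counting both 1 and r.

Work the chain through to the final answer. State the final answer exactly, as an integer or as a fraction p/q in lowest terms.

70840

Stage 1: f(2) = 3*(48) + 3*(19) = 201; iterating: f(2)=201, f(3)=747, f(4)=2844, f(5)=10773, f(6)=40851, f(7)=154872, f(8)=587169, f(9)=2226123, f(10)=8439876, f(11)=31997997, f(12)=121313619, f(13)=459934848, f(14)=1743745401, f(15)=6611040747, f(16)=25064358444, f(17)=95026197573, f(18)=360271668051; answer 360271668051
Stage 2: A1 = 360271668051; r = 70087; 70087 = 109 * 643; sigma = (1 + 109) * (1 + 643) = 110 * 644 = 70840; answer 70840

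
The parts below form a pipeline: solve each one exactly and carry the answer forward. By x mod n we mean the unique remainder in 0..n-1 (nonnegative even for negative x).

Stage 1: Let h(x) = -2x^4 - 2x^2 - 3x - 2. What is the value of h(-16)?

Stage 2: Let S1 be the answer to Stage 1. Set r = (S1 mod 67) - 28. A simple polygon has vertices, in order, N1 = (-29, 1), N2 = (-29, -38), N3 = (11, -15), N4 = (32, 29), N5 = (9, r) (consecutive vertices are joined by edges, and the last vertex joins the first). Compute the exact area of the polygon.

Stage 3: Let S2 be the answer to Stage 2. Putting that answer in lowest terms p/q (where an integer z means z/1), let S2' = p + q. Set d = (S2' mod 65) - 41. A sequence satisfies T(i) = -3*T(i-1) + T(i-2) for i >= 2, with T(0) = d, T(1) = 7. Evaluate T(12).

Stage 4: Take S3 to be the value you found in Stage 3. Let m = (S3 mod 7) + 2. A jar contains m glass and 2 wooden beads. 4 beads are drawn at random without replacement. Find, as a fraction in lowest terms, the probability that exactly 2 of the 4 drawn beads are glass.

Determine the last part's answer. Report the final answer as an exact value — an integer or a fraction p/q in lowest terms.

2/7

Stage 1: -2*(-16)^4 - 2*(-16)^2 - 3*(-16)^1 - 2 = (-131072) + (-512) + (48) + (-2) = -131538; answer -131538
Stage 2: S1 = -131538; r = 22; cross terms: (-29*-38 - -29*1)=1131, (-29*-15 - 11*-38)=853, (11*29 - 32*-15)=799, (32*22 - 9*29)=443, (9*1 - -29*22)=647; twice the area = |3873| = 3873; area = 3873/2; answer 3873/2
Stage 3: S2 = 3873/2; threaded value p + q = 3875; d = -1; T(2) = -3*(7) + 1*(-1) = -22; iterating: T(2)=-22, T(3)=73, T(4)=-241, T(5)=796, T(6)=-2629, T(7)=8683, T(8)=-28678, T(9)=94717, T(10)=-312829, T(11)=1033204, T(12)=-3412441; answer -3412441
Stage 4: S3 = -3412441; m = 5; total draws C(7,4) = 35; favorable C(5,2)*C(2,2) = 10; P = 2/7; answer 2/7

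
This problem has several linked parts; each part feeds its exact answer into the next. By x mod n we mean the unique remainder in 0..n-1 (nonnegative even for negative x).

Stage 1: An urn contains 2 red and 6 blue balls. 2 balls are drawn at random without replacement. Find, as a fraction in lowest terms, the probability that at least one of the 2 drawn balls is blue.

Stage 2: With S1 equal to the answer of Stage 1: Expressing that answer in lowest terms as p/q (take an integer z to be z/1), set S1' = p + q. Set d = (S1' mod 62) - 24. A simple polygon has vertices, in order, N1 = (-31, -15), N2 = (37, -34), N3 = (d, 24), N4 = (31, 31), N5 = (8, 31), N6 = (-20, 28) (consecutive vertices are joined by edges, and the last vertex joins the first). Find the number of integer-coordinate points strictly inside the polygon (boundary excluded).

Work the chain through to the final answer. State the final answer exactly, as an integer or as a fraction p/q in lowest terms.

Stage 1: total draws C(8,2) = 28; complement C(2,2) = 1; favorable 28 - 1 = 27; P = 27/28; answer 27/28
Stage 2: S1 = 27/28; threaded value p + q = 55; d = 31; cross terms: (-31*-34 - 37*-15)=1609, (37*24 - 31*-34)=1942, (31*31 - 31*24)=217, (31*31 - 8*31)=713, (8*28 - -20*31)=844, (-20*-15 - -31*28)=1168; twice the area = |6493| = 6493; area = 6493/2; boundary points = 1 + 2 + 7 + 23 + 1 + 1 = 35; strictly interior points = area - boundary/2 + 1 = 3230; answer 3230

3230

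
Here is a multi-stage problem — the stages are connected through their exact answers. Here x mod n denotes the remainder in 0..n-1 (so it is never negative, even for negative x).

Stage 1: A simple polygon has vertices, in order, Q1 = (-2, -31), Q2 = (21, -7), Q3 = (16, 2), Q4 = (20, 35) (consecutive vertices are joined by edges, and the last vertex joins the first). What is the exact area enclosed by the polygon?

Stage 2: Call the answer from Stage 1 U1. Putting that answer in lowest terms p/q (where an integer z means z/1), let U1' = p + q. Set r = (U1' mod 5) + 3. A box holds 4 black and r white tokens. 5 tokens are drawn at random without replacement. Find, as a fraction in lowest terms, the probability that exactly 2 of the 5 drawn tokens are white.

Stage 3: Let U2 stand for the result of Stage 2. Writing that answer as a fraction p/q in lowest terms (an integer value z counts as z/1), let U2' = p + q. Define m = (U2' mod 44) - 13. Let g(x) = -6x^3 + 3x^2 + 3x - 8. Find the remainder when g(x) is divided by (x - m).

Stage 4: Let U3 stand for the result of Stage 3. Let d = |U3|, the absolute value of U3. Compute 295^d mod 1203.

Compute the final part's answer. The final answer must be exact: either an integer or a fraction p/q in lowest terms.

Stage 1: cross terms: (-2*-7 - 21*-31)=665, (21*2 - 16*-7)=154, (16*35 - 20*2)=520, (20*-31 - -2*35)=-550; twice the area = |789| = 789; area = 789/2; answer 789/2
Stage 2: U1 = 789/2; threaded value p + q = 791; r = 4; total draws C(8,5) = 56; favorable C(4,2)*C(4,3) = 24; P = 3/7; answer 3/7
Stage 3: U2 = 3/7; threaded value p + q = 10; m = -3; remainder = value at the root: -6*(-3)^3 + 3*(-3)^2 + 3*(-3)^1 - 8 = (162) + (27) + (-9) + (-8) = 172; answer 172
Stage 4: U3 = 172; d = 172; squarings mod 1203: 295^1=295, 295^2=409, 295^4=64, 295^8=487, 295^16=178, 295^32=406, 295^64=25, 295^128=625; 295^172 = 295^4 * 295^8 * 295^32 * 295^128 = 709 (mod 1203); answer 709

709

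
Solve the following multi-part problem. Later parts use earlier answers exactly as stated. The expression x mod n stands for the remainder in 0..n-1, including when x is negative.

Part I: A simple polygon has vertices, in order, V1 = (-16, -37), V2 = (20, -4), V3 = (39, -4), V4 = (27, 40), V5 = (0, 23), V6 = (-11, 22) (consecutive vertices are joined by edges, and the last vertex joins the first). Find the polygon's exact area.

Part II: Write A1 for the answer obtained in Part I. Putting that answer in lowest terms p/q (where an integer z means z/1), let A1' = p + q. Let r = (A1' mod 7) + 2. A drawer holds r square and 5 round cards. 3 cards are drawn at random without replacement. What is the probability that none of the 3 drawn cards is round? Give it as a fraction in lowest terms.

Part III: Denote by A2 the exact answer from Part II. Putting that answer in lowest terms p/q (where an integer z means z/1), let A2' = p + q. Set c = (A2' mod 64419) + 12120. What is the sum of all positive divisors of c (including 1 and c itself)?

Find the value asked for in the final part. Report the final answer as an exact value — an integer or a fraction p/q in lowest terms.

12158

Part I: cross terms: (-16*-4 - 20*-37)=804, (20*-4 - 39*-4)=76, (39*40 - 27*-4)=1668, (27*23 - 0*40)=621, (0*22 - -11*23)=253, (-11*-37 - -16*22)=759; twice the area = |4181| = 4181; area = 4181/2; answer 4181/2
Part II: A1 = 4181/2; threaded value p + q = 4183; r = 6; total draws C(11,3) = 165; favorable C(6,3) = 20; P = 4/33; answer 4/33
Part III: A2 = 4/33; threaded value p + q = 37; c = 12157; 12157 is prime, so its only divisors are 1 and 12157; sigma = 1 + 12157 = 12158; answer 12158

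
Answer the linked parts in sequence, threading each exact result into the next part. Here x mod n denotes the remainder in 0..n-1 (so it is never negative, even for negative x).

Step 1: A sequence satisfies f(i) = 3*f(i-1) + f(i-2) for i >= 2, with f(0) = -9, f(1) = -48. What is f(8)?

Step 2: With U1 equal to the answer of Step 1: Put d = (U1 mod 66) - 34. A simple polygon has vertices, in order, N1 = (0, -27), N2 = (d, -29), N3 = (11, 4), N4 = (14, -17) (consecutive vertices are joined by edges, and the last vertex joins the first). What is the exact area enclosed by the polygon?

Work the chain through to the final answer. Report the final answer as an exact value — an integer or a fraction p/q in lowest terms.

411/2

Step 1: f(2) = 3*(-48) + 1*(-9) = -153; iterating: f(2)=-153, f(3)=-507, f(4)=-1674, f(5)=-5529, f(6)=-18261, f(7)=-60312, f(8)=-199197; answer -199197
Step 2: U1 = -199197; d = 23; cross terms: (0*-29 - 23*-27)=621, (23*4 - 11*-29)=411, (11*-17 - 14*4)=-243, (14*-27 - 0*-17)=-378; twice the area = |411| = 411; area = 411/2; answer 411/2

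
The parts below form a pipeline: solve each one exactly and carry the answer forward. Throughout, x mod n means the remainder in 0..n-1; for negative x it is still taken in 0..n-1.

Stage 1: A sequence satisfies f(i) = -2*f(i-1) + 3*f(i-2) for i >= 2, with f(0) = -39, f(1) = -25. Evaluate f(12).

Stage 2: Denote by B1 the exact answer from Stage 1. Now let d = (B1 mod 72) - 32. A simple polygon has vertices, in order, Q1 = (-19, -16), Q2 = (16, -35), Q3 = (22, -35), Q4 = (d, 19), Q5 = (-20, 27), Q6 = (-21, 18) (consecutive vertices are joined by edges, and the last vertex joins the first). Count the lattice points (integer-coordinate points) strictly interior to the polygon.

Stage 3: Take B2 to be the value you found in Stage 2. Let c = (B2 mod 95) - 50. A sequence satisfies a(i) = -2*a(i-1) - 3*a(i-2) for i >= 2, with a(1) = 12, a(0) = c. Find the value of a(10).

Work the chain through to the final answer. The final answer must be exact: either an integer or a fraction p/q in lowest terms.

Stage 1: f(2) = -2*(-25) + 3*(-39) = -67; iterating: f(2)=-67, f(3)=59, f(4)=-319, f(5)=815, f(6)=-2587, f(7)=7619, f(8)=-22999, f(9)=68855, f(10)=-206707, f(11)=619979, f(12)=-1860079; answer -1860079
Stage 2: B1 = -1860079; d = 9; cross terms: (-19*-35 - 16*-16)=921, (16*-35 - 22*-35)=210, (22*19 - 9*-35)=733, (9*27 - -20*19)=623, (-20*18 - -21*27)=207, (-21*-16 - -19*18)=678; twice the area = |3372| = 3372; area = 1686; boundary points = 1 + 6 + 1 + 1 + 1 + 2 = 12; strictly interior points = area - boundary/2 + 1 = 1681; answer 1681
Stage 3: B2 = 1681; c = 16; a(2) = -2*(12) - 3*(16) = -72; iterating: a(2)=-72, a(3)=108, a(4)=0, a(5)=-324, a(6)=648, a(7)=-324, a(8)=-1296, a(9)=3564, a(10)=-3240; answer -3240

-3240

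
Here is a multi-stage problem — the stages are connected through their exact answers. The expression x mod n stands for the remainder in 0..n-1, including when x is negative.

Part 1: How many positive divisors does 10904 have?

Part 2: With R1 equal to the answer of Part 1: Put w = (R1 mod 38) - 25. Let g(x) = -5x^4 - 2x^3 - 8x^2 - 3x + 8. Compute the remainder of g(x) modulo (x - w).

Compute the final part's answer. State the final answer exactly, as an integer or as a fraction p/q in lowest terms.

Part 1: 10904 = 2^3 * 29 * 47; number of divisors = (3+1) * (1+1) * (1+1) = 16; answer 16
Part 2: R1 = 16; w = -9; remainder = value at the root: -5*(-9)^4 - 2*(-9)^3 - 8*(-9)^2 - 3*(-9)^1 + 8 = (-32805) + (1458) + (-648) + (27) + (8) = -31960; answer -31960

-31960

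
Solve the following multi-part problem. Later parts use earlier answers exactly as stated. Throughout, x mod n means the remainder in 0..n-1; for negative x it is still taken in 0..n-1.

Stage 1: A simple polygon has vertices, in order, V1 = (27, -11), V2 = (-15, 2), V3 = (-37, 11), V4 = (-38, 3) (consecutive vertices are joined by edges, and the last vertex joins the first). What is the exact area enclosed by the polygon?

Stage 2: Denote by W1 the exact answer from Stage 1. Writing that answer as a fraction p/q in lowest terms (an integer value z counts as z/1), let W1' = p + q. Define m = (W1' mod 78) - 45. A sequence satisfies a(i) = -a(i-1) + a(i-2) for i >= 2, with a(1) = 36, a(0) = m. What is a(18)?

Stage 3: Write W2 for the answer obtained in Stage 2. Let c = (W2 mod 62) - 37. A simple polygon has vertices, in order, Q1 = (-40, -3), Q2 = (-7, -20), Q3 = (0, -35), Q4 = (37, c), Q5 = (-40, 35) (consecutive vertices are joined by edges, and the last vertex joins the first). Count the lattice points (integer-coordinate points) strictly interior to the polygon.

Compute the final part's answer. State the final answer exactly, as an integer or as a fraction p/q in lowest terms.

Stage 1: cross terms: (27*2 - -15*-11)=-111, (-15*11 - -37*2)=-91, (-37*3 - -38*11)=307, (-38*-11 - 27*3)=337; twice the area = |442| = 442; area = 221; answer 221
Stage 2: W1 = 221; threaded value p + q = 222; m = 21; a(2) = -1*(36) + 1*(21) = -15; iterating: a(2)=-15, a(3)=51, a(4)=-66, a(5)=117, a(6)=-183, a(7)=300, a(8)=-483, a(9)=783, a(10)=-1266, a(11)=2049, a(12)=-3315, a(13)=5364, a(14)=-8679, a(15)=14043, a(16)=-22722, a(17)=36765, a(18)=-59487; answer -59487
Stage 3: W2 = -59487; c = -4; cross terms: (-40*-20 - -7*-3)=779, (-7*-35 - 0*-20)=245, (0*-4 - 37*-35)=1295, (37*35 - -40*-4)=1135, (-40*-3 - -40*35)=1520; twice the area = |4974| = 4974; area = 2487; boundary points = 1 + 1 + 1 + 1 + 38 = 42; strictly interior points = area - boundary/2 + 1 = 2467; answer 2467

2467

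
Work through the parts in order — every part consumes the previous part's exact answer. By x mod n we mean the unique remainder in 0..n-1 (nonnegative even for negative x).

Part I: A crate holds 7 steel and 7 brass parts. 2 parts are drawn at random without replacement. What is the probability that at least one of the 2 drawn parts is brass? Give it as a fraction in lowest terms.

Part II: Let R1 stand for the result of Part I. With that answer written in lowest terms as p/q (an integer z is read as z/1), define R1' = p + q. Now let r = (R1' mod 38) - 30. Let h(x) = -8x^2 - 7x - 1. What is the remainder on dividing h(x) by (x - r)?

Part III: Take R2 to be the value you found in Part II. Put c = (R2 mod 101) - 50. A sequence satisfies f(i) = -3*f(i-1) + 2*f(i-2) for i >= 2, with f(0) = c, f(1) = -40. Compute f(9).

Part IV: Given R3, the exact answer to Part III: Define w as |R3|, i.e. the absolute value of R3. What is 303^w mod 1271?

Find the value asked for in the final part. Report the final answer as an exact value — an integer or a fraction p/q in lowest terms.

Part I: total draws C(14,2) = 91; complement C(7,2) = 21; favorable 91 - 21 = 70; P = 10/13; answer 10/13
Part II: R1 = 10/13; threaded value p + q = 23; r = -7; remainder = value at the root: -8*(-7)^2 - 7*(-7)^1 - 1 = (-392) + (49) + (-1) = -344; answer -344
Part III: R2 = -344; c = 10; f(2) = -3*(-40) + 2*(10) = 140; iterating: f(2)=140, f(3)=-500, f(4)=1780, f(5)=-6340, f(6)=22580, f(7)=-80420, f(8)=286420, f(9)=-1020100; answer -1020100
Part IV: R3 = -1020100; w = 1020100; squarings mod 1271: 303^1=303, 303^2=297, 303^4=510, 303^8=816, 303^16=1123, 303^32=297, 303^64=510, 303^128=816, 303^256=1123, 303^512=297, 303^1024=510, 303^2048=816, 303^4096=1123, 303^8192=297, 303^16384=510, 303^32768=816, 303^65536=1123, 303^131072=297, 303^262144=510, 303^524288=816; 303^1020100 = 303^4 * 303^64 * 303^128 * 303^4096 * 303^32768 * 303^65536 * 303^131072 * 303^262144 * 303^524288 = 862 (mod 1271); answer 862

862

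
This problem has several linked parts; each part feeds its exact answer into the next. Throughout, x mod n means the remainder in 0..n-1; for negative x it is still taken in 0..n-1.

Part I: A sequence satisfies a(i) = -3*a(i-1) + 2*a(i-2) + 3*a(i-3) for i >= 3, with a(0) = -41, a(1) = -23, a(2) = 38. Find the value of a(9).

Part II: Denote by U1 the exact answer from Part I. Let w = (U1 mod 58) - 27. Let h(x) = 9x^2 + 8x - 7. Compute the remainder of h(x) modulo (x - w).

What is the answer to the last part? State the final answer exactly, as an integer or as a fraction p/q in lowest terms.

Part I: a(3) = -3*(38) + 2*(-23) + 3*(-41) = -283; iterating: a(3)=-283, a(4)=856, a(5)=-3020, a(6)=9923, a(7)=-33241, a(8)=110509, a(9)=-368240; answer -368240
Part II: U1 = -368240; w = -25; remainder = value at the root: 9*(-25)^2 + 8*(-25)^1 - 7 = (5625) + (-200) + (-7) = 5418; answer 5418

5418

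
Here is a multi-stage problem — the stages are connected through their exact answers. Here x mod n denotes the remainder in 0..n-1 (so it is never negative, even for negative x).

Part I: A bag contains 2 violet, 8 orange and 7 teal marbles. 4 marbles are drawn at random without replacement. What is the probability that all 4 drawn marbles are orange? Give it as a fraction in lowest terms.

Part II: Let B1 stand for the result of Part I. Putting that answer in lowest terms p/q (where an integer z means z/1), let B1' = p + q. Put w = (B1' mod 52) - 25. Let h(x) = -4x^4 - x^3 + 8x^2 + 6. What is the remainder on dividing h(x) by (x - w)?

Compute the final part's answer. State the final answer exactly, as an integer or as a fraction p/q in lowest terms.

-40194

Part I: total draws C(17,4) = 2380; favorable C(8,4) = 70; P = 1/34; answer 1/34
Part II: B1 = 1/34; threaded value p + q = 35; w = 10; remainder = value at the root: -4*(10)^4 - 1*(10)^3 + 8*(10)^2 + 6 = (-40000) + (-1000) + (800) + (6) = -40194; answer -40194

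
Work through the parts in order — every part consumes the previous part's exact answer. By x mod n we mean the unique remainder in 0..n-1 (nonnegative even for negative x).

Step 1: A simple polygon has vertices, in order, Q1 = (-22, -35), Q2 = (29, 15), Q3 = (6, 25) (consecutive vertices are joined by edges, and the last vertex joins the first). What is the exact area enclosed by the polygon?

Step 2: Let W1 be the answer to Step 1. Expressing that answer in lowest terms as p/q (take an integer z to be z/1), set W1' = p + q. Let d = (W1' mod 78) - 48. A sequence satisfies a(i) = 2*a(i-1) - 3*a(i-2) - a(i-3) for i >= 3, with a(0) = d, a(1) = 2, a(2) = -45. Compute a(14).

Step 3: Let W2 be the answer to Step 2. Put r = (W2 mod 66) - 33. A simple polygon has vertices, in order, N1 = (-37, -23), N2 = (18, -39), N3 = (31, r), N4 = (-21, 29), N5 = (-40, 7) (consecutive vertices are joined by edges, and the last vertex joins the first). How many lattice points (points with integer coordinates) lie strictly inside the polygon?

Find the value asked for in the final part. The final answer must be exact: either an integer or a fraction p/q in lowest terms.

Step 1: cross terms: (-22*15 - 29*-35)=685, (29*25 - 6*15)=635, (6*-35 - -22*25)=340; twice the area = |1660| = 1660; area = 830; answer 830
Step 2: W1 = 830; threaded value p + q = 831; d = 3; a(3) = 2*(-45) - 3*(2) - 1*(3) = -99; iterating: a(3)=-99, a(4)=-65, a(5)=212, a(6)=718, a(7)=865, a(8)=-636, a(9)=-4585, a(10)=-8127, a(11)=-1863, a(12)=25240, a(13)=64196, a(14)=54535; answer 54535
Step 3: W2 = 54535; r = -14; cross terms: (-37*-39 - 18*-23)=1857, (18*-14 - 31*-39)=957, (31*29 - -21*-14)=605, (-21*7 - -40*29)=1013, (-40*-23 - -37*7)=1179; twice the area = |5611| = 5611; area = 5611/2; boundary points = 1 + 1 + 1 + 1 + 3 = 7; strictly interior points = area - boundary/2 + 1 = 2803; answer 2803

2803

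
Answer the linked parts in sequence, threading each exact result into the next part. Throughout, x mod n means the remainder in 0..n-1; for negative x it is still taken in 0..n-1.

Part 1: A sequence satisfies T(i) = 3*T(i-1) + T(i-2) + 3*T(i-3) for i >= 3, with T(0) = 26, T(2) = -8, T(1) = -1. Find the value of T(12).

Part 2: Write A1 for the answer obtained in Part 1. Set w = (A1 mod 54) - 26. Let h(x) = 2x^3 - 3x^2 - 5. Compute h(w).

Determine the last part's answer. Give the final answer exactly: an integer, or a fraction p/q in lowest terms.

827

Part 1: T(3) = 3*(-8) + 1*(-1) + 3*(26) = 53; iterating: T(3)=53, T(4)=148, T(5)=473, T(6)=1726, T(7)=6095, T(8)=21430, T(9)=75563, T(10)=266404, T(11)=939065, T(12)=3310288; answer 3310288
Part 2: A1 = 3310288; w = 8; 2*(8)^3 - 3*(8)^2 - 5 = (1024) + (-192) + (-5) = 827; answer 827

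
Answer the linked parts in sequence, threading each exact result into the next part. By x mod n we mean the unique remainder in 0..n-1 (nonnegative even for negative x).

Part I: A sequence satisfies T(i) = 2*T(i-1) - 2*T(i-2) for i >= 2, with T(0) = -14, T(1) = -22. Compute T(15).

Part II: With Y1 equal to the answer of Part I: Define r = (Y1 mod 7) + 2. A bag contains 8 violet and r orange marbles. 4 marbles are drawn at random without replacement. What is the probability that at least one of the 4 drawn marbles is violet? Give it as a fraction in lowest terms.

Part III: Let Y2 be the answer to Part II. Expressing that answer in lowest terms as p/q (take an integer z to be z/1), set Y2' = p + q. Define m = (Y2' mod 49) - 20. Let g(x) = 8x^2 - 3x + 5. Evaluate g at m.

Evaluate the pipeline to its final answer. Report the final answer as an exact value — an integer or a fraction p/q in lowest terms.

1006

Part I: T(2) = 2*(-22) - 2*(-14) = -16; iterating: T(2)=-16, T(3)=12, T(4)=56, T(5)=88, T(6)=64, T(7)=-48, T(8)=-224, T(9)=-352, T(10)=-256, T(11)=192, T(12)=896, T(13)=1408, T(14)=1024, T(15)=-768; answer -768
Part II: Y1 = -768; r = 4; total draws C(12,4) = 495; complement C(4,4) = 1; favorable 495 - 1 = 494; P = 494/495; answer 494/495
Part III: Y2 = 494/495; threaded value p + q = 989; m = -11; 8*(-11)^2 - 3*(-11)^1 + 5 = (968) + (33) + (5) = 1006; answer 1006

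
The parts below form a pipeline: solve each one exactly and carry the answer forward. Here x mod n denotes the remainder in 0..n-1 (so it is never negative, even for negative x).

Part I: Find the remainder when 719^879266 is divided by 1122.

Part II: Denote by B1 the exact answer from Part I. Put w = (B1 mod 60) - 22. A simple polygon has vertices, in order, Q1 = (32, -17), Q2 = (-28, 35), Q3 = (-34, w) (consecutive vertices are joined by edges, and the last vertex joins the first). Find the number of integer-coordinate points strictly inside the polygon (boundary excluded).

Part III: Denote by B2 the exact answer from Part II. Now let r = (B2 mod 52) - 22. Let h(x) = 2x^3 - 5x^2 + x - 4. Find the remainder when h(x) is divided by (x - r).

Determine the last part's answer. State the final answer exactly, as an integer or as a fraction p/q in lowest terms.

-384

Part I: squarings mod 1122: 719^1=719, 719^2=841, 719^4=421, 719^8=1087, 719^16=103, 719^32=511, 719^64=817, 719^128=1021, 719^256=103, 719^512=511, 719^1024=817, 719^2048=1021, 719^4096=103, 719^8192=511, 719^16384=817, 719^32768=1021, 719^65536=103, 719^131072=511, 719^262144=817, 719^524288=1021; 719^879266 = 719^2 * 719^32 * 719^128 * 719^512 * 719^2048 * 719^8192 * 719^16384 * 719^65536 * 719^262144 * 719^524288 = 433 (mod 1122); answer 433
Part II: B1 = 433; w = -9; cross terms: (32*35 - -28*-17)=644, (-28*-9 - -34*35)=1442, (-34*-17 - 32*-9)=866; twice the area = |2952| = 2952; area = 1476; boundary points = 4 + 2 + 2 = 8; strictly interior points = area - boundary/2 + 1 = 1473; answer 1473
Part III: B2 = 1473; r = -5; remainder = value at the root: 2*(-5)^3 - 5*(-5)^2 + 1*(-5)^1 - 4 = (-250) + (-125) + (-5) + (-4) = -384; answer -384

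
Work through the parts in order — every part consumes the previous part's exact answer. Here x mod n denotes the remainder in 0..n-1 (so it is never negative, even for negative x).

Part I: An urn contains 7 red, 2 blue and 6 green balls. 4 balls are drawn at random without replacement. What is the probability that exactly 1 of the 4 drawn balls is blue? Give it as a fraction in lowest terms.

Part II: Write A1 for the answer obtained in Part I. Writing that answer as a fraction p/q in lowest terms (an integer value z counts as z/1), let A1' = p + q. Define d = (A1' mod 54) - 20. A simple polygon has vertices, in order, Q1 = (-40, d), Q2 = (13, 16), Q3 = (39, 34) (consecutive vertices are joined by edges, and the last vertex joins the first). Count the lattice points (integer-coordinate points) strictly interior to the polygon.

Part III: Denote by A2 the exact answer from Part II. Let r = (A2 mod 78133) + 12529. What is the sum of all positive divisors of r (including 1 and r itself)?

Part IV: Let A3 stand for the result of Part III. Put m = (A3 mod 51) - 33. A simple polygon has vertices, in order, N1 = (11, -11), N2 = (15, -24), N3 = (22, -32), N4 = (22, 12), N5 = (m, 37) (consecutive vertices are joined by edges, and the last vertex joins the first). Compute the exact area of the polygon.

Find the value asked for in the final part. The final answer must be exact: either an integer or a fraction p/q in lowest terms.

662

Part I: total draws C(15,4) = 1365; favorable C(2,1)*C(13,3) = 572; P = 44/105; answer 44/105
Part II: A1 = 44/105; threaded value p + q = 149; d = 21; cross terms: (-40*16 - 13*21)=-913, (13*34 - 39*16)=-182, (39*21 - -40*34)=2179; twice the area = |1084| = 1084; area = 542; boundary points = 1 + 2 + 1 = 4; strictly interior points = area - boundary/2 + 1 = 541; answer 541
Part III: A2 = 541; r = 13070; 13070 = 2 * 5 * 1307; sigma = (1 + 2) * (1 + 5) * (1 + 1307) = 3 * 6 * 1308 = 23544; answer 23544
Part IV: A3 = 23544; m = 0; cross terms: (11*-24 - 15*-11)=-99, (15*-32 - 22*-24)=48, (22*12 - 22*-32)=968, (22*37 - 0*12)=814, (0*-11 - 11*37)=-407; twice the area = |1324| = 1324; area = 662; answer 662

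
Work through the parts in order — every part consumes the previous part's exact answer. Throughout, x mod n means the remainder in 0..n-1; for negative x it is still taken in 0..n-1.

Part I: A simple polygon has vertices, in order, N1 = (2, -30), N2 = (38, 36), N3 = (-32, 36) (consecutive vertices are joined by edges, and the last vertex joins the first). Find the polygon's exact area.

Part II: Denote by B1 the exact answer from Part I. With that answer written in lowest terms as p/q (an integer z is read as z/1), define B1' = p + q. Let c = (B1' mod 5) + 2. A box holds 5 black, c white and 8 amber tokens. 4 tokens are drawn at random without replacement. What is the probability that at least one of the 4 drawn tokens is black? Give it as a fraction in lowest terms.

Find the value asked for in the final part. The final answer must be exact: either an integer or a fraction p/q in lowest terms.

Part I: cross terms: (2*36 - 38*-30)=1212, (38*36 - -32*36)=2520, (-32*-30 - 2*36)=888; twice the area = |4620| = 4620; area = 2310; answer 2310
Part II: B1 = 2310; threaded value p + q = 2311; c = 3; total draws C(16,4) = 1820; complement C(11,4) = 330; favorable 1820 - 330 = 1490; P = 149/182; answer 149/182

149/182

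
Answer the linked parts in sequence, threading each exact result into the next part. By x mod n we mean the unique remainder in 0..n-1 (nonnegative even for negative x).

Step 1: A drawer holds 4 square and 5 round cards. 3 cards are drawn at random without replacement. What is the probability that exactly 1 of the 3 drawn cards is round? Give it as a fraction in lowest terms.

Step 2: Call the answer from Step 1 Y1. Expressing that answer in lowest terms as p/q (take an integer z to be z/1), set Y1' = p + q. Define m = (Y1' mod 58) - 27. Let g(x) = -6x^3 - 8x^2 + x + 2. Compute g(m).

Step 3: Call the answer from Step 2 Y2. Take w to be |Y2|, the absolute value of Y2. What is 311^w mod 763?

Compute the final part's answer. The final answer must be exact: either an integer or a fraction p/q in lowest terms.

284

Step 1: total draws C(9,3) = 84; favorable C(5,1)*C(4,2) = 30; P = 5/14; answer 5/14
Step 2: Y1 = 5/14; threaded value p + q = 19; m = -8; -6*(-8)^3 - 8*(-8)^2 + 1*(-8)^1 + 2 = (3072) + (-512) + (-8) + (2) = 2554; answer 2554
Step 3: Y2 = 2554; w = 2554; squarings mod 763: 311^1=311, 311^2=583, 311^4=354, 311^8=184, 311^16=284, 311^32=541, 311^64=452, 311^128=583, 311^256=354, 311^512=184, 311^1024=284, 311^2048=541; 311^2554 = 311^2 * 311^8 * 311^16 * 311^32 * 311^64 * 311^128 * 311^256 * 311^2048 = 284 (mod 763); answer 284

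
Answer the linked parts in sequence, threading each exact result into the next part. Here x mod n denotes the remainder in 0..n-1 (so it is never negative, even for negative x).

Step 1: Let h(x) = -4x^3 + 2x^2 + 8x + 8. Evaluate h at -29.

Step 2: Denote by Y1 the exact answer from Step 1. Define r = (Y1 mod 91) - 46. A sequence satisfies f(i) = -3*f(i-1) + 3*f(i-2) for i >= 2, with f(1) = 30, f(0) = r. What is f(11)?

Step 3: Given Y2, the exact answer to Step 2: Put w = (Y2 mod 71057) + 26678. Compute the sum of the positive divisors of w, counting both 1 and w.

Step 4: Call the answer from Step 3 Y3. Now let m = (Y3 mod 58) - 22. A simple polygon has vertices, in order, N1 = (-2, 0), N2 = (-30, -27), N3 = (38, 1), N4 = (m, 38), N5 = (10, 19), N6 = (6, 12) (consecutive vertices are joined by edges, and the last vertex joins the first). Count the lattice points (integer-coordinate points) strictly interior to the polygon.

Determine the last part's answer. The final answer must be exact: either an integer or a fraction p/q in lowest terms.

Step 1: -4*(-29)^3 + 2*(-29)^2 + 8*(-29)^1 + 8 = (97556) + (1682) + (-232) + (8) = 99014; answer 99014
Step 2: Y1 = 99014; r = -40; f(2) = -3*(30) + 3*(-40) = -210; iterating: f(2)=-210, f(3)=720, f(4)=-2790, f(5)=10530, f(6)=-39960, f(7)=151470, f(8)=-574290, f(9)=2177280, f(10)=-8254710, f(11)=31295970; answer 31295970
Step 3: Y2 = 31295970; w = 57568; 57568 = 2^5 * 7 * 257; sigma = (1 + 2 + 4 + 8 + 16 + 32) * (1 + 7) * (1 + 257) = 63 * 8 * 258 = 130032; answer 130032
Step 4: Y3 = 130032; m = 32; cross terms: (-2*-27 - -30*0)=54, (-30*1 - 38*-27)=996, (38*38 - 32*1)=1412, (32*19 - 10*38)=228, (10*12 - 6*19)=6, (6*0 - -2*12)=24; twice the area = |2720| = 2720; area = 1360; boundary points = 1 + 4 + 1 + 1 + 1 + 4 = 12; strictly interior points = area - boundary/2 + 1 = 1355; answer 1355

1355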